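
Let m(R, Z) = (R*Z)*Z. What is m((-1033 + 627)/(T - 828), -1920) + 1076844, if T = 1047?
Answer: -420283188/73 ≈ -5.7573e+6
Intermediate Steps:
m(R, Z) = R*Z²
m((-1033 + 627)/(T - 828), -1920) + 1076844 = ((-1033 + 627)/(1047 - 828))*(-1920)² + 1076844 = -406/219*3686400 + 1076844 = -498892800/73 + 1076844 = -420283188/73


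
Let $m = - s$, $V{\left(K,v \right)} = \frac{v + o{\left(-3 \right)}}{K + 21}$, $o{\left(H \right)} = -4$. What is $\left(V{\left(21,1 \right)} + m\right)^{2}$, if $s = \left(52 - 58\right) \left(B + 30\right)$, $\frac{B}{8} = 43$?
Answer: $\frac{986902225}{196} \approx 5.0352 \cdot 10^{6}$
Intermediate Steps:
$B = 344$ ($B = 8 \cdot 43 = 344$)
$s = -2244$ ($s = \left(52 - 58\right) \left(344 + 30\right) = \left(-6\right) 374 = -2244$)
$V{\left(K,v \right)} = \frac{-4 + v}{21 + K}$ ($V{\left(K,v \right)} = \frac{v - 4}{K + 21} = \frac{-4 + v}{21 + K}$)
$m = 2244$ ($m = \left(-1\right) \left(-2244\right) = 2244$)
$\left(V{\left(21,1 \right)} + m\right)^{2} = \left(\frac{-4 + 1}{21 + 21} + 2244\right)^{2} = \left(\frac{1}{42} \left(-3\right) + 2244\right)^{2} = \left(- \frac{1}{14} + 2244\right)^{2} = \left(\frac{31415}{14}\right)^{2} = \frac{986902225}{196}$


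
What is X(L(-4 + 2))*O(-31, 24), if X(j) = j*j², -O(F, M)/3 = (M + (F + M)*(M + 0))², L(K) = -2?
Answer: 497664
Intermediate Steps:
O(F, M) = -3*(M + M*(F + M))² (O(F, M) = -3*(M + (F + M)*(M + 0))² = -3*(M + (F + M)*M)² = -3*(M + M*(F + M))²)
X(j) = j³
X(L(-4 + 2))*O(-31, 24) = (-2)³*(-3*24²*(1 - 31 + 24)²) = -(-24)*576*(-6)² = -(-24)*576*36 = -8*(-62208) = 497664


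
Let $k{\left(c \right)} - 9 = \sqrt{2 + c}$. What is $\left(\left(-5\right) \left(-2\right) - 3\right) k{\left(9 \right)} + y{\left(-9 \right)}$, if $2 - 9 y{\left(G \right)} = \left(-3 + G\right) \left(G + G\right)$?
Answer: $\frac{353}{9} + 7 \sqrt{11} \approx 62.439$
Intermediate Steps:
$k{\left(c \right)} = 9 + \sqrt{2 + c}$
$y{\left(G \right)} = \frac{2}{9} - \frac{2 G \left(-3 + G\right)}{9}$ ($y{\left(G \right)} = \frac{2}{9} - \frac{\left(-3 + G\right) \left(G + G\right)}{9} = \frac{2}{9} - \frac{\left(-3 + G\right) 2 G}{9} = \frac{2}{9} - \frac{2 G \left(-3 + G\right)}{9}$)
$\left(\left(-5\right) \left(-2\right) - 3\right) k{\left(9 \right)} + y{\left(-9 \right)} = \left(\left(-5\right) \left(-2\right) - 3\right) \left(9 + \sqrt{2 + 9}\right) + \left(\frac{2}{9} - \frac{2 \left(-9\right)^{2}}{9} + \frac{2}{3} \left(-9\right)\right) = \left(10 - 3\right) \left(9 + \sqrt{11}\right) - \frac{214}{9} = 7 \left(9 + \sqrt{11}\right) - \frac{214}{9} = \left(63 + 7 \sqrt{11}\right) - \frac{214}{9} = \frac{353}{9} + 7 \sqrt{11}$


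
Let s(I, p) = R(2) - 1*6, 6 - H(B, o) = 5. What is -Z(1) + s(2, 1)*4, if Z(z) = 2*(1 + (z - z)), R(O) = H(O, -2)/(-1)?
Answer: -30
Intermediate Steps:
H(B, o) = 1 (H(B, o) = 6 - 1*5 = 6 - 5 = 1)
R(O) = -1 (R(O) = 1/(-1) = 1*(-1) = -1)
s(I, p) = -7 (s(I, p) = -1 - 1*6 = -1 - 6 = -7)
Z(z) = 2 (Z(z) = 2*(1 + 0) = 2*1 = 2)
-Z(1) + s(2, 1)*4 = -1*2 - 7*4 = -2 - 28 = -30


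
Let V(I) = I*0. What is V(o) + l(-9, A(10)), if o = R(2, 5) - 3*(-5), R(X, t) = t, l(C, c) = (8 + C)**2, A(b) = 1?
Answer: 1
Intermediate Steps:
o = 20 (o = 5 - 3*(-5) = 5 + 15 = 20)
V(I) = 0
V(o) + l(-9, A(10)) = 0 + (8 - 9)**2 = 0 + (-1)**2 = 0 + 1 = 1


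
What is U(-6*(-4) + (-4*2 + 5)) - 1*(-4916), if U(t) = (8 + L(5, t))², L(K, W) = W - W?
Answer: 4980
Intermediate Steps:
L(K, W) = 0
U(t) = 64 (U(t) = (8 + 0)² = 8² = 64)
U(-6*(-4) + (-4*2 + 5)) - 1*(-4916) = 64 - 1*(-4916) = 64 + 4916 = 4980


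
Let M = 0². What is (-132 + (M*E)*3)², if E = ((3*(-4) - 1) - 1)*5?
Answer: 17424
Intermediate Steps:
M = 0
E = -70 (E = ((-12 - 1) - 1)*5 = (-13 - 1)*5 = -14*5 = -70)
(-132 + (M*E)*3)² = (-132 + (0*(-70))*3)² = (-132 + 0*3)² = (-132 + 0)² = (-132)² = 17424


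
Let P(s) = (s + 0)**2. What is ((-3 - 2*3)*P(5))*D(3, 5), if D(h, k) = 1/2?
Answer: -225/2 ≈ -112.50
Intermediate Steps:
D(h, k) = 1/2
P(s) = s**2
((-3 - 2*3)*P(5))*D(3, 5) = ((-3 - 2*3)*5**2)*(1/2) = ((-3 - 6)*25)*(1/2) = -9*25*(1/2) = -225*1/2 = -225/2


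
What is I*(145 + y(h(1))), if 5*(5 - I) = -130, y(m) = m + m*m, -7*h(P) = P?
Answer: 220069/49 ≈ 4491.2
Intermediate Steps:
h(P) = -P/7
y(m) = m + m²
I = 31 (I = 5 - ⅕*(-130) = 5 + 26 = 31)
I*(145 + y(h(1))) = 31*(145 + (-⅐*1)*(1 - ⅐*1)) = 31*(145 - (1 - ⅐)/7) = 31*(145 - ⅐*6/7) = 31*(145 - 6/49) = 31*(7099/49) = 220069/49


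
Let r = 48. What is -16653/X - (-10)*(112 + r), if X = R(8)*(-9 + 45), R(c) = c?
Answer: 148049/96 ≈ 1542.2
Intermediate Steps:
X = 288 (X = 8*(-9 + 45) = 8*36 = 288)
-16653/X - (-10)*(112 + r) = -16653/288 - (-10)*(112 + 48) = -16653*1/288 - (-10)*160 = -5551/96 - 1*(-1600) = -5551/96 + 1600 = 148049/96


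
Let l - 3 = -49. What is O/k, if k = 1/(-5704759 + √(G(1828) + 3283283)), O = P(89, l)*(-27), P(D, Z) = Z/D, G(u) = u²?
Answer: -7085310678/89 + 1242*√6624867/89 ≈ -7.9574e+7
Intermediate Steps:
l = -46 (l = 3 - 49 = -46)
O = 1242/89 (O = -46/89*(-27) = 1242/89 ≈ 13.955)
k = 1/(-5704759 + √6624867) (k = 1/(-5704759 + √(1828² + 3283283)) = 1/(-5704759 + √(3341584 + 3283283)) = 1/(-5704759 + √6624867) ≈ -1.7537e-7)
O/k = 1242/(89*(-5704759/32544268623214 - √6624867/32544268623214))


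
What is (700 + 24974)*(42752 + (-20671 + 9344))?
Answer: 806805450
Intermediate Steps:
(700 + 24974)*(42752 + (-20671 + 9344)) = 25674*(42752 - 11327) = 25674*31425 = 806805450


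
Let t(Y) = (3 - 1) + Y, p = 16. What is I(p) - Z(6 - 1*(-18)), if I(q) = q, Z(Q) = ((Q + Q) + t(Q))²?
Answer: -5460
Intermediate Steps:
t(Y) = 2 + Y
Z(Q) = (2 + 3*Q)² (Z(Q) = ((Q + Q) + (2 + Q))² = (2*Q + (2 + Q))² = (2 + 3*Q)²)
I(p) - Z(6 - 1*(-18)) = 16 - (2 + 3*(6 - 1*(-18)))² = 16 - (2 + 3*(6 + 18))² = 16 - (2 + 3*24)² = 16 - (2 + 72)² = 16 - 1*74² = 16 - 1*5476 = 16 - 5476 = -5460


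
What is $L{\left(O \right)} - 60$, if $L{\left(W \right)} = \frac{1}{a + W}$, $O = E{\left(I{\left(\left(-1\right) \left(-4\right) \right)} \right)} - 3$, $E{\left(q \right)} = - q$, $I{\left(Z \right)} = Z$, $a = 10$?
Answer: $- \frac{179}{3} \approx -59.667$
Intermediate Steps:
$O = -7$ ($O = - \left(-1\right) \left(-4\right) - 3 = \left(-1\right) 4 - 3 = -4 - 3 = -7$)
$L{\left(W \right)} = \frac{1}{10 + W}$
$L{\left(O \right)} - 60 = \frac{1}{10 - 7} - 60 = \frac{1}{3} - 60 = - \frac{179}{3}$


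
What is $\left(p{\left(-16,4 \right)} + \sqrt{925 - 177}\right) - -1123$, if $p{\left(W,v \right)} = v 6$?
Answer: $1147 + 2 \sqrt{187} \approx 1174.3$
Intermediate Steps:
$p{\left(W,v \right)} = 6 v$
$\left(p{\left(-16,4 \right)} + \sqrt{925 - 177}\right) - -1123 = \left(6 \cdot 4 + \sqrt{925 - 177}\right) - -1123 = \left(24 + \sqrt{748}\right) + 1123 = \left(24 + 2 \sqrt{187}\right) + 1123 = 1147 + 2 \sqrt{187}$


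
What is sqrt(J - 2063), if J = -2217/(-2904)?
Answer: 9*I*sqrt(49290)/44 ≈ 45.412*I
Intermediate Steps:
J = 739/968 (J = -2217*(-1/2904) = 739/968 ≈ 0.76343)
sqrt(J - 2063) = sqrt(739/968 - 2063) = sqrt(-1996245/968) = 9*I*sqrt(49290)/44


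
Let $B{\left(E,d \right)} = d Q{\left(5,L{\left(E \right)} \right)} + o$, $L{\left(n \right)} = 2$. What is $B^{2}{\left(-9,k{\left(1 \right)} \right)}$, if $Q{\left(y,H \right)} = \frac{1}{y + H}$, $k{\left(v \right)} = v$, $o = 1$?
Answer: $\frac{64}{49} \approx 1.3061$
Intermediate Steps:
$Q{\left(y,H \right)} = \frac{1}{H + y}$
$B{\left(E,d \right)} = 1 + \frac{d}{7}$ ($B{\left(E,d \right)} = \frac{d}{2 + 5} + 1 = \frac{d}{7} + 1 = 1 + \frac{d}{7}$)
$B^{2}{\left(-9,k{\left(1 \right)} \right)} = \left(1 + \frac{1}{7} \cdot 1\right)^{2} = \left(1 + \frac{1}{7}\right)^{2} = \left(\frac{8}{7}\right)^{2} = \frac{64}{49}$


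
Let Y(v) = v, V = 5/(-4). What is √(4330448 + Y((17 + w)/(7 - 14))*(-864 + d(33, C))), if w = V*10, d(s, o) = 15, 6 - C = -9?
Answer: √848874782/14 ≈ 2081.1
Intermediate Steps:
V = -5/4 (V = 5*(-¼) = -5/4 ≈ -1.2500)
C = 15 (C = 6 - 1*(-9) = 6 + 9 = 15)
w = -25/2 (w = -5/4*10 = -25/2 ≈ -12.500)
√(4330448 + Y((17 + w)/(7 - 14))*(-864 + d(33, C))) = √(4330448 + ((17 - 25/2)/(7 - 14))*(-864 + 15)) = √(4330448 + ((9/2)/(-7))*(-849)) = √(4330448 + ((9/2)*(-⅐))*(-849)) = √(4330448 - 9/14*(-849)) = √(4330448 + 7641/14) = √(60633913/14) = √848874782/14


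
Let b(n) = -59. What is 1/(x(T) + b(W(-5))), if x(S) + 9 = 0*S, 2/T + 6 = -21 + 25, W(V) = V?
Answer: -1/68 ≈ -0.014706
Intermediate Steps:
T = -1 (T = 2/(-6 + (-21 + 25)) = 2/(-6 + 4) = 2/(-2) = 2*(-1/2) = -1)
x(S) = -9 (x(S) = -9 + 0*S = -9 + 0 = -9)
1/(x(T) + b(W(-5))) = 1/(-9 - 59) = 1/(-68) = -1/68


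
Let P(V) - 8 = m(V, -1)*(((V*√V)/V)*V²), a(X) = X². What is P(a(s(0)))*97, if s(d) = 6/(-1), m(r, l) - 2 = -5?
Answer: -2262040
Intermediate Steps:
m(r, l) = -3 (m(r, l) = 2 - 5 = -3)
s(d) = -6 (s(d) = 6*(-1) = -6)
P(V) = 8 - 3*V^(5/2) (P(V) = 8 - 3*(V*√V)/V*V² = 8 - 3*V^(3/2)/V*V² = 8 - 3*√V*V² = 8 - 3*V^(5/2))
P(a(s(0)))*97 = (8 - 3*((-6)²)^(5/2))*97 = (8 - 3*36^(5/2))*97 = (8 - 3*7776)*97 = (8 - 23328)*97 = -23320*97 = -2262040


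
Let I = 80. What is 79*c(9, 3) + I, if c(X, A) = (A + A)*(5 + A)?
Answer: 3872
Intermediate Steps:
c(X, A) = 2*A*(5 + A) (c(X, A) = (2*A)*(5 + A) = 2*A*(5 + A))
79*c(9, 3) + I = 79*(2*3*(5 + 3)) + 80 = 79*(2*3*8) + 80 = 79*48 + 80 = 3792 + 80 = 3872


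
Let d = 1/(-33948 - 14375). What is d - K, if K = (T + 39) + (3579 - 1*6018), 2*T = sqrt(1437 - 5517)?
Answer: 115975199/48323 - 2*I*sqrt(255) ≈ 2400.0 - 31.937*I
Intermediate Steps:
T = 2*I*sqrt(255) (T = sqrt(1437 - 5517)/2 = sqrt(-4080)/2 = (4*I*sqrt(255))/2 = 2*I*sqrt(255) ≈ 31.937*I)
d = -1/48323 (d = 1/(-48323) = -1/48323 ≈ -2.0694e-5)
K = -2400 + 2*I*sqrt(255) (K = (2*I*sqrt(255) + 39) + (3579 - 1*6018) = (39 + 2*I*sqrt(255)) + (3579 - 6018) = (39 + 2*I*sqrt(255)) - 2439 = -2400 + 2*I*sqrt(255) ≈ -2400.0 + 31.937*I)
d - K = -1/48323 - (-2400 + 2*I*sqrt(255)) = -1/48323 + (2400 - 2*I*sqrt(255)) = 115975199/48323 - 2*I*sqrt(255)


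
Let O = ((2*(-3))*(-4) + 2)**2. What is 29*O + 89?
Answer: 19693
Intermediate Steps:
O = 676 (O = (-6*(-4) + 2)**2 = (24 + 2)**2 = 26**2 = 676)
29*O + 89 = 29*676 + 89 = 19604 + 89 = 19693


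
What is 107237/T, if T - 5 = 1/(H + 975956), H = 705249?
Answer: 180287380585/8406026 ≈ 21447.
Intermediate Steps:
T = 8406026/1681205 (T = 5 + 1/(705249 + 975956) = 5 + 1/1681205 = 8406026/1681205 ≈ 5.0000)
107237/T = 107237/(8406026/1681205) = 107237*(1681205/8406026) = 180287380585/8406026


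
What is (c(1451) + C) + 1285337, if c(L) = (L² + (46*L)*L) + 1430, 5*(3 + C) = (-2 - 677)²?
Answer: 501664096/5 ≈ 1.0033e+8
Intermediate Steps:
C = 461026/5 (C = -3 + (-2 - 677)²/5 = -3 + (⅕)*(-679)² = -3 + (⅕)*461041 = -3 + 461041/5 = 461026/5 ≈ 92205.)
c(L) = 1430 + 47*L² (c(L) = (L² + 46*L²) + 1430 = 47*L² + 1430 = 1430 + 47*L²)
(c(1451) + C) + 1285337 = ((1430 + 47*1451²) + 461026/5) + 1285337 = ((1430 + 47*2105401) + 461026/5) + 1285337 = ((1430 + 98953847) + 461026/5) + 1285337 = (98955277 + 461026/5) + 1285337 = 495237411/5 + 1285337 = 501664096/5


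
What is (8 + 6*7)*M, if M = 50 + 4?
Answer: 2700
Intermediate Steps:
M = 54
(8 + 6*7)*M = (8 + 6*7)*54 = (8 + 42)*54 = 50*54 = 2700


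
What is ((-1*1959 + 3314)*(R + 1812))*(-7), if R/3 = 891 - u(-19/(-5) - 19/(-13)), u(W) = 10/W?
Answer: -2421710200/57 ≈ -4.2486e+7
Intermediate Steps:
R = 152036/57 (R = 3*(891 - 10/(-19/(-5) - 19/(-13))) = 3*(891 - 10/(-19*(-1/5) - 19*(-1/13))) = 3*(891 - 10/(19/5 + 19/13)) = 3*(891 - 10/342/65) = 3*(891 - 10*65/342) = 3*(891 - 1*325/171) = 3*(891 - 325/171) = 3*(152036/171) = 152036/57 ≈ 2667.3)
((-1*1959 + 3314)*(R + 1812))*(-7) = ((-1*1959 + 3314)*(152036/57 + 1812))*(-7) = ((-1959 + 3314)*(255320/57))*(-7) = (1355*(255320/57))*(-7) = (345958600/57)*(-7) = -2421710200/57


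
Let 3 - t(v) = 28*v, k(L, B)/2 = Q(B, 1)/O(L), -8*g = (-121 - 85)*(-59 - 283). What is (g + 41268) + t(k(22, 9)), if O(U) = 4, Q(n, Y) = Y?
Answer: 64901/2 ≈ 32451.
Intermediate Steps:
g = -17613/2 (g = -(-121 - 85)*(-59 - 283)/8 = -(-103)*(-342)/4 = -1/8*70452 = -17613/2 ≈ -8806.5)
k(L, B) = 1/2 (k(L, B) = 2*(1/4) = 1/2)
t(v) = 3 - 28*v
(g + 41268) + t(k(22, 9)) = (-17613/2 + 41268) + (3 - 28*1/2) = 64923/2 + (3 - 14) = 64923/2 - 11 = 64901/2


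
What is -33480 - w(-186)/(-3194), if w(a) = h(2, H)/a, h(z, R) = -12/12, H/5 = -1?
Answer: -19889932319/594084 ≈ -33480.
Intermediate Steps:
H = -5 (H = 5*(-1) = -5)
h(z, R) = -1 (h(z, R) = -12*1/12 = -1)
w(a) = -1/a
-33480 - w(-186)/(-3194) = -33480 - (-1/(-186))/(-3194) = -33480 - (-1*(-1/186))*(-1)/3194 = -33480 - (-1)/(186*3194) = -33480 - 1*(-1/594084) = -33480 + 1/594084 = -19889932319/594084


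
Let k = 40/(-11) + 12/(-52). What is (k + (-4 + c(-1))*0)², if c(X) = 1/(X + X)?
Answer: 305809/20449 ≈ 14.955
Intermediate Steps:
c(X) = 1/(2*X)
k = -553/143 (k = 40*(-1/11) + 12*(-1/52) = -40/11 - 3/13 = -553/143 ≈ -3.8671)
(k + (-4 + c(-1))*0)² = (-553/143 + (-4 + (½)/(-1))*0)² = (-553/143 + (-4 + (½)*(-1))*0)² = (-553/143 + (-4 - ½)*0)² = (-553/143 - 9/2*0)² = (-553/143 + 0)² = (-553/143)² = 305809/20449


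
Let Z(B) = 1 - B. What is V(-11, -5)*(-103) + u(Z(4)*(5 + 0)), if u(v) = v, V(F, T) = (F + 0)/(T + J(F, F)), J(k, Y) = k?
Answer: -1373/16 ≈ -85.813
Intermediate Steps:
V(F, T) = F/(F + T) (V(F, T) = (F + 0)/(T + F) = F/(F + T))
V(-11, -5)*(-103) + u(Z(4)*(5 + 0)) = -11/(-11 - 5)*(-103) + (1 - 1*4)*(5 + 0) = -11/(-16)*(-103) + (1 - 4)*5 = -11*(-1/16)*(-103) - 3*5 = (11/16)*(-103) - 15 = -1133/16 - 15 = -1373/16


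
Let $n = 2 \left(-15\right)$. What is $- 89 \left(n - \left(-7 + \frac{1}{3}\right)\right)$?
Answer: $\frac{6230}{3} \approx 2076.7$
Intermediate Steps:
$n = -30$
$- 89 \left(n - \left(-7 + \frac{1}{3}\right)\right) = - 89 \left(-30 - \left(-7 + \frac{1}{3}\right)\right) = - 89 \left(-30 - - \frac{20}{3}\right) = - 89 \left(-30 + \left(7 - \frac{1}{3}\right)\right) = - 89 \left(-30 + \frac{20}{3}\right) = \left(-89\right) \left(- \frac{70}{3}\right) = \frac{6230}{3}$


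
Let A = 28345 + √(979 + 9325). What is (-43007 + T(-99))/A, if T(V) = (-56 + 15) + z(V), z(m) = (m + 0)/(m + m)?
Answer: -2440362775/1606857442 + 344380*√161/803428721 ≈ -1.5133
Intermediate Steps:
z(m) = ½ (z(m) = m/((2*m)) = m*(1/(2*m)) = ½)
T(V) = -81/2 (T(V) = (-56 + 15) + ½ = -41 + ½ = -81/2)
A = 28345 + 8*√161 (A = 28345 + √10304 = 28345 + 8*√161 ≈ 28447.)
(-43007 + T(-99))/A = (-43007 - 81/2)/(28345 + 8*√161) = -86095/(2*(28345 + 8*√161))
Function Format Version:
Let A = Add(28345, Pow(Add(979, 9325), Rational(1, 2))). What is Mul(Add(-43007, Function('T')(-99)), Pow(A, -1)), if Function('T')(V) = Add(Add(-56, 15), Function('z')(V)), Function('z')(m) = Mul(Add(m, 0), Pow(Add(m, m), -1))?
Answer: Add(Rational(-2440362775, 1606857442), Mul(Rational(344380, 803428721), Pow(161, Rational(1, 2)))) ≈ -1.5133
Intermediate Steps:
Function('z')(m) = Rational(1, 2) (Function('z')(m) = Mul(m, Pow(Mul(2, m), -1)) = Mul(m, Mul(Rational(1, 2), Pow(m, -1))) = Rational(1, 2))
Function('T')(V) = Rational(-81, 2) (Function('T')(V) = Add(Add(-56, 15), Rational(1, 2)) = Add(-41, Rational(1, 2)) = Rational(-81, 2))
A = Add(28345, Mul(8, Pow(161, Rational(1, 2)))) (A = Add(28345, Pow(10304, Rational(1, 2))) = Add(28345, Mul(8, Pow(161, Rational(1, 2)))) ≈ 28447.)
Mul(Add(-43007, Function('T')(-99)), Pow(A, -1)) = Mul(Add(-43007, Rational(-81, 2)), Pow(Add(28345, Mul(8, Pow(161, Rational(1, 2)))), -1)) = Mul(Rational(-86095, 2), Pow(Add(28345, Mul(8, Pow(161, Rational(1, 2)))), -1))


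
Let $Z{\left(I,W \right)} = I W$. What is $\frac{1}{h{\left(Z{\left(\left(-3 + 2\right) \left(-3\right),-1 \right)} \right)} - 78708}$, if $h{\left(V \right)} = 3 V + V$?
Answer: $- \frac{1}{78720} \approx -1.2703 \cdot 10^{-5}$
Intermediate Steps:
$h{\left(V \right)} = 4 V$
$\frac{1}{h{\left(Z{\left(\left(-3 + 2\right) \left(-3\right),-1 \right)} \right)} - 78708} = \frac{1}{4 \left(-3 + 2\right) \left(-3\right) \left(-1\right) - 78708} = \frac{1}{4 \left(-1\right) \left(-3\right) \left(-1\right) - 78708} = \frac{1}{4 \cdot 3 \left(-1\right) - 78708} = \frac{1}{4 \left(-3\right) - 78708} = \frac{1}{-12 - 78708} = \frac{1}{-78720} = - \frac{1}{78720}$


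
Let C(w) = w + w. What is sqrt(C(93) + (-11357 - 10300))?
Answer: I*sqrt(21471) ≈ 146.53*I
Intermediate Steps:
C(w) = 2*w
sqrt(C(93) + (-11357 - 10300)) = sqrt(2*93 + (-11357 - 10300)) = sqrt(186 - 21657) = sqrt(-21471) = I*sqrt(21471)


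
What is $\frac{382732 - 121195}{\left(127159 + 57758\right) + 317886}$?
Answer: $\frac{87179}{167601} \approx 0.52016$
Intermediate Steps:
$\frac{382732 - 121195}{\left(127159 + 57758\right) + 317886} = \frac{261537}{184917 + 317886} = \frac{261537}{502803} = 261537 \cdot \frac{1}{502803} = \frac{87179}{167601}$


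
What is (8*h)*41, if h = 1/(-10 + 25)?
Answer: 328/15 ≈ 21.867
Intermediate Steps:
h = 1/15 ≈ 0.066667
(8*h)*41 = (8*(1/15))*41 = (8/15)*41 = 328/15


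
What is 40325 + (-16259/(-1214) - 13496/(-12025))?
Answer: 588890362369/14598350 ≈ 40340.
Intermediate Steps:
40325 + (-16259/(-1214) - 13496/(-12025)) = 40325 + (-16259*(-1/1214) - 13496*(-1/12025)) = 40325 + (16259/1214 + 13496/12025) = 40325 + 211898619/14598350 = 588890362369/14598350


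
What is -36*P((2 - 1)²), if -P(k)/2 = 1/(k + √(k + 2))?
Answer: -36 + 36*√3 ≈ 26.354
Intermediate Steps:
P(k) = -2/(k + √(2 + k)) (P(k) = -2/(k + √(k + 2)) = -2/(k + √(2 + k)))
-36*P((2 - 1)²) = -(-72)/((2 - 1)² + √(2 + (2 - 1)²)) = -(-72)/(1² + √(2 + 1²)) = -(-72)/(1 + √(2 + 1)) = -(-72)/(1 + √3) = 72/(1 + √3)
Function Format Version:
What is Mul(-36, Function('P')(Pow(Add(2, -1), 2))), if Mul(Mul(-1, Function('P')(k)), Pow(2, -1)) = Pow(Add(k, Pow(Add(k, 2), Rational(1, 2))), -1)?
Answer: Add(-36, Mul(36, Pow(3, Rational(1, 2)))) ≈ 26.354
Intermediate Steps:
Function('P')(k) = Mul(-2, Pow(Add(k, Pow(Add(2, k), Rational(1, 2))), -1)) (Function('P')(k) = Mul(-2, Pow(Add(k, Pow(Add(k, 2), Rational(1, 2))), -1)) = Mul(-2, Pow(Add(k, Pow(Add(2, k), Rational(1, 2))), -1)))
Mul(-36, Function('P')(Pow(Add(2, -1), 2))) = Mul(-36, Mul(-2, Pow(Add(Pow(Add(2, -1), 2), Pow(Add(2, Pow(Add(2, -1), 2)), Rational(1, 2))), -1))) = Mul(-36, Mul(-2, Pow(Add(Pow(1, 2), Pow(Add(2, Pow(1, 2)), Rational(1, 2))), -1))) = Mul(-36, Mul(-2, Pow(Add(1, Pow(Add(2, 1), Rational(1, 2))), -1))) = Mul(-36, Mul(-2, Pow(Add(1, Pow(3, Rational(1, 2))), -1))) = Mul(72, Pow(Add(1, Pow(3, Rational(1, 2))), -1))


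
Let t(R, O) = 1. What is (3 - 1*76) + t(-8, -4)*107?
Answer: 34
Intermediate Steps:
(3 - 1*76) + t(-8, -4)*107 = (3 - 1*76) + 1*107 = (3 - 76) + 107 = -73 + 107 = 34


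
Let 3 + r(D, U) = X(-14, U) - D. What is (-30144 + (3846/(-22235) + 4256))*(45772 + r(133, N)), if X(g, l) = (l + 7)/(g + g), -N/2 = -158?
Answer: -73535042011211/62258 ≈ -1.1811e+9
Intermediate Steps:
N = 316 (N = -2*(-158) = 316)
X(g, l) = (7 + l)/(2*g) (X(g, l) = (7 + l)/((2*g)) = (7 + l)*(1/(2*g)) = (7 + l)/(2*g))
r(D, U) = -13/4 - D - U/28 (r(D, U) = -3 + ((1/2)*(7 + U)/(-14) - D) = -3 + ((1/2)*(-1/14)*(7 + U) - D) = -3 + ((-1/4 - U/28) - D) = -3 + (-1/4 - D - U/28) = -13/4 - D - U/28)
(-30144 + (3846/(-22235) + 4256))*(45772 + r(133, N)) = (-30144 + (3846/(-22235) + 4256))*(45772 + (-13/4 - 1*133 - 1/28*316)) = (-30144 + (3846*(-1/22235) + 4256))*(45772 + (-13/4 - 133 - 79/7)) = (-30144 + (-3846/22235 + 4256))*(45772 - 4131/28) = (-30144 + 94628314/22235)*(1277485/28) = -575623526/22235*1277485/28 = -73535042011211/62258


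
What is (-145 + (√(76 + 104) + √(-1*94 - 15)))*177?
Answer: -25665 + 1062*√5 + 177*I*√109 ≈ -23290.0 + 1847.9*I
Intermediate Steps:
(-145 + (√(76 + 104) + √(-1*94 - 15)))*177 = (-145 + (√180 + √(-94 - 15)))*177 = (-145 + (6*√5 + √(-109)))*177 = (-145 + (6*√5 + I*√109))*177 = (-145 + 6*√5 + I*√109)*177 = -25665 + 1062*√5 + 177*I*√109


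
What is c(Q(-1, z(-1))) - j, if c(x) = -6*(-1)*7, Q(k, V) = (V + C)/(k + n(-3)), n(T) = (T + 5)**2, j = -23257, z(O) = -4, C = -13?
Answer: 23299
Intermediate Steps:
n(T) = (5 + T)**2
Q(k, V) = (-13 + V)/(4 + k) (Q(k, V) = (V - 13)/(k + (5 - 3)**2) = (-13 + V)/(k + 2**2) = (-13 + V)/(k + 4) = (-13 + V)/(4 + k))
c(x) = 42 (c(x) = 6*7 = 42)
c(Q(-1, z(-1))) - j = 42 - 1*(-23257) = 42 + 23257 = 23299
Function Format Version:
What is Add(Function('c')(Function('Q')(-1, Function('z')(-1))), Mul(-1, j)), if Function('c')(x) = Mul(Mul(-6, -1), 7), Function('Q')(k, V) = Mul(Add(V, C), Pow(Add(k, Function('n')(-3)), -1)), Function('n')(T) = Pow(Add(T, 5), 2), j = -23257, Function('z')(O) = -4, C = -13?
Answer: 23299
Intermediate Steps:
Function('n')(T) = Pow(Add(5, T), 2)
Function('Q')(k, V) = Mul(Pow(Add(4, k), -1), Add(-13, V)) (Function('Q')(k, V) = Mul(Add(V, -13), Pow(Add(k, Pow(Add(5, -3), 2)), -1)) = Mul(Add(-13, V), Pow(Add(k, Pow(2, 2)), -1)) = Mul(Add(-13, V), Pow(Add(k, 4), -1)) = Mul(Add(-13, V), Pow(Add(4, k), -1)) = Mul(Pow(Add(4, k), -1), Add(-13, V)))
Function('c')(x) = 42 (Function('c')(x) = Mul(6, 7) = 42)
Add(Function('c')(Function('Q')(-1, Function('z')(-1))), Mul(-1, j)) = Add(42, Mul(-1, -23257)) = Add(42, 23257) = 23299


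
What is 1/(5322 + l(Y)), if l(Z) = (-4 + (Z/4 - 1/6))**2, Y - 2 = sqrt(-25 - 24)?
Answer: 110572272/589617001873 + 266112*I/589617001873 ≈ 0.00018753 + 4.5133e-7*I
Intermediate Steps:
Y = 2 + 7*I (Y = 2 + sqrt(-25 - 24) = 2 + sqrt(-49) = 2 + 7*I ≈ 2.0 + 7.0*I)
l(Z) = (-25/6 + Z/4)**2 (l(Z) = (-4 + (Z*(1/4) - 1*1/6))**2 = (-4 + (Z/4 - 1/6))**2 = (-4 + (-1/6 + Z/4))**2 = (-25/6 + Z/4)**2)
1/(5322 + l(Y)) = 1/(5322 + (-50 + 3*(2 + 7*I))**2/144) = 1/(5322 + (-50 + (6 + 21*I))**2/144) = 1/(5322 + (-44 + 21*I)**2/144)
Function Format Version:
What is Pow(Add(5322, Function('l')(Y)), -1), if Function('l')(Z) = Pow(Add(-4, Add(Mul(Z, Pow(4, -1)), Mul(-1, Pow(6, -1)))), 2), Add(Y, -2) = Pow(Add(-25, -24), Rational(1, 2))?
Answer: Add(Rational(110572272, 589617001873), Mul(Rational(266112, 589617001873), I)) ≈ Add(0.00018753, Mul(4.5133e-7, I))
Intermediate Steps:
Y = Add(2, Mul(7, I)) (Y = Add(2, Pow(Add(-25, -24), Rational(1, 2))) = Add(2, Pow(-49, Rational(1, 2))) = Add(2, Mul(7, I)) ≈ Add(2.0000, Mul(7.0000, I)))
Function('l')(Z) = Pow(Add(Rational(-25, 6), Mul(Rational(1, 4), Z)), 2) (Function('l')(Z) = Pow(Add(-4, Add(Mul(Z, Rational(1, 4)), Mul(-1, Rational(1, 6)))), 2) = Pow(Add(-4, Add(Mul(Rational(1, 4), Z), Rational(-1, 6))), 2) = Pow(Add(-4, Add(Rational(-1, 6), Mul(Rational(1, 4), Z))), 2) = Pow(Add(Rational(-25, 6), Mul(Rational(1, 4), Z)), 2))
Pow(Add(5322, Function('l')(Y)), -1) = Pow(Add(5322, Mul(Rational(1, 144), Pow(Add(-50, Mul(3, Add(2, Mul(7, I)))), 2))), -1) = Pow(Add(5322, Mul(Rational(1, 144), Pow(Add(-50, Add(6, Mul(21, I))), 2))), -1) = Pow(Add(5322, Mul(Rational(1, 144), Pow(Add(-44, Mul(21, I)), 2))), -1)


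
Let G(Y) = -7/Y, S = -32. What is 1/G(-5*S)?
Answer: -160/7 ≈ -22.857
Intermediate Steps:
1/G(-5*S) = 1/(-7/((-5*(-32)))) = 1/(-7/160) = -160/7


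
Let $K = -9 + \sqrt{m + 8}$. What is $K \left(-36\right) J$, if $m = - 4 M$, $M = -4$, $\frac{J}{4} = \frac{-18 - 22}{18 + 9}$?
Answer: $-1920 + \frac{1280 \sqrt{6}}{3} \approx -874.88$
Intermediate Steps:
$J = - \frac{160}{27}$ ($J = 4 \frac{-18 - 22}{18 + 9} = 4 \left(- \frac{40}{27}\right) = - \frac{160}{27} \approx -5.9259$)
$m = 16$ ($m = \left(-4\right) \left(-4\right) = 16$)
$K = -9 + 2 \sqrt{6}$ ($K = -9 + \sqrt{16 + 8} = -9 + \sqrt{24} = -9 + 2 \sqrt{6} \approx -4.101$)
$K \left(-36\right) J = \left(-9 + 2 \sqrt{6}\right) \left(-36\right) \left(- \frac{160}{27}\right) = \left(324 - 72 \sqrt{6}\right) \left(- \frac{160}{27}\right) = -1920 + \frac{1280 \sqrt{6}}{3}$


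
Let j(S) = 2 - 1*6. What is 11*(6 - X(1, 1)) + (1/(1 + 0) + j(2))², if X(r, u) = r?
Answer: 64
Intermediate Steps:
j(S) = -4 (j(S) = 2 - 6 = -4)
11*(6 - X(1, 1)) + (1/(1 + 0) + j(2))² = 11*(6 - 1*1) + (1/(1 + 0) - 4)² = 11*(6 - 1) + (1/1 - 4)² = 11*5 + (1 - 4)² = 55 + (-3)² = 55 + 9 = 64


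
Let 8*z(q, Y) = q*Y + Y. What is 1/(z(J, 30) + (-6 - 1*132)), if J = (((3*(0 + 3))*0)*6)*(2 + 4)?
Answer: -4/537 ≈ -0.0074488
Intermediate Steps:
J = 0 (J = (((3*3)*0)*6)*6 = ((9*0)*6)*6 = (0*6)*6 = 0*6 = 0)
z(q, Y) = Y/8 + Y*q/8 (z(q, Y) = (q*Y + Y)/8 = (Y*q + Y)/8 = (Y + Y*q)/8 = Y/8 + Y*q/8)
1/(z(J, 30) + (-6 - 1*132)) = 1/((⅛)*30*(1 + 0) + (-6 - 1*132)) = 1/((⅛)*30*1 + (-6 - 132)) = 1/(15/4 - 138) = 1/(-537/4) = -4/537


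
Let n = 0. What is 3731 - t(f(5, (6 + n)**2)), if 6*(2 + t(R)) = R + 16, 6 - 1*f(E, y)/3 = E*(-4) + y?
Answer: 11206/3 ≈ 3735.3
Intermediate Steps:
f(E, y) = 18 - 3*y + 12*E (f(E, y) = 18 - 3*(E*(-4) + y) = 18 - 3*(-4*E + y) = 18 - 3*(y - 4*E) = 18 + (-3*y + 12*E) = 18 - 3*y + 12*E)
t(R) = 2/3 + R/6 (t(R) = -2 + (R + 16)/6 = -2 + (16 + R)/6 = -2 + (8/3 + R/6) = 2/3 + R/6)
3731 - t(f(5, (6 + n)**2)) = 3731 - (2/3 + (18 - 3*(6 + 0)**2 + 12*5)/6) = 3731 - (2/3 + (18 - 3*6**2 + 60)/6) = 3731 - (2/3 + (18 - 3*36 + 60)/6) = 3731 - (2/3 + (18 - 108 + 60)/6) = 3731 - (2/3 + (1/6)*(-30)) = 3731 - (2/3 - 5) = 3731 - 1*(-13/3) = 3731 + 13/3 = 11206/3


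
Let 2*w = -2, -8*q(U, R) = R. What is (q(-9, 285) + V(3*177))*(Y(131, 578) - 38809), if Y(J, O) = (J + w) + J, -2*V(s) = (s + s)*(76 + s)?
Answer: 24852097977/2 ≈ 1.2426e+10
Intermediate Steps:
q(U, R) = -R/8
w = -1 (w = (1/2)*(-2) = -1)
V(s) = -s*(76 + s) (V(s) = -(s + s)*(76 + s)/2 = -2*s*(76 + s)/2 = -s*(76 + s))
Y(J, O) = -1 + 2*J (Y(J, O) = (J - 1) + J = (-1 + J) + J = -1 + 2*J)
(q(-9, 285) + V(3*177))*(Y(131, 578) - 38809) = (-1/8*285 - 3*177*(76 + 3*177))*((-1 + 2*131) - 38809) = (-285/8 - 1*531*(76 + 531))*((-1 + 262) - 38809) = (-285/8 - 1*531*607)*(261 - 38809) = (-285/8 - 322317)*(-38548) = -2578821/8*(-38548) = 24852097977/2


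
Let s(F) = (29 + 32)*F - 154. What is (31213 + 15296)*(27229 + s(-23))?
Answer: 1193979048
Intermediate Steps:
s(F) = -154 + 61*F (s(F) = 61*F - 154 = -154 + 61*F)
(31213 + 15296)*(27229 + s(-23)) = (31213 + 15296)*(27229 + (-154 + 61*(-23))) = 46509*(27229 + (-154 - 1403)) = 46509*(27229 - 1557) = 46509*25672 = 1193979048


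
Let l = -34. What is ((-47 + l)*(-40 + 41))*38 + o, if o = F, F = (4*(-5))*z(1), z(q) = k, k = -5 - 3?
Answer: -2918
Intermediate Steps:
k = -8
z(q) = -8
F = 160 (F = (4*(-5))*(-8) = -20*(-8) = 160)
o = 160
((-47 + l)*(-40 + 41))*38 + o = ((-47 - 34)*(-40 + 41))*38 + 160 = -81*1*38 + 160 = -81*38 + 160 = -3078 + 160 = -2918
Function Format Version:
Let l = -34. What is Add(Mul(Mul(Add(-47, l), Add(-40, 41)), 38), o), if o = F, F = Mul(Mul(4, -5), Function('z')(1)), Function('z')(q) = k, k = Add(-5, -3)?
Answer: -2918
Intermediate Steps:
k = -8
Function('z')(q) = -8
F = 160 (F = Mul(Mul(4, -5), -8) = Mul(-20, -8) = 160)
o = 160
Add(Mul(Mul(Add(-47, l), Add(-40, 41)), 38), o) = Add(Mul(Mul(Add(-47, -34), Add(-40, 41)), 38), 160) = Add(Mul(Mul(-81, 1), 38), 160) = Add(Mul(-81, 38), 160) = Add(-3078, 160) = -2918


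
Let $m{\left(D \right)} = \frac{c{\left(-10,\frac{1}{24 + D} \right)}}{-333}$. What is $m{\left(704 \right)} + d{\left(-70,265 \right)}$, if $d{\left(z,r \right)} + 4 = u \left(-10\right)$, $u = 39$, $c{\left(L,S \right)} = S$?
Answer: $- \frac{95515057}{242424} \approx -394.0$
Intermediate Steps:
$m{\left(D \right)} = - \frac{1}{333 \left(24 + D\right)}$ ($m{\left(D \right)} = \frac{1}{\left(24 + D\right) \left(-333\right)} = \frac{1}{24 + D} \left(- \frac{1}{333}\right) = - \frac{1}{333 \left(24 + D\right)}$)
$d{\left(z,r \right)} = -394$ ($d{\left(z,r \right)} = -4 + 39 \left(-10\right) = -4 - 390 = -394$)
$m{\left(704 \right)} + d{\left(-70,265 \right)} = - \frac{1}{7992 + 333 \cdot 704} - 394 = - \frac{1}{7992 + 234432} - 394 = - \frac{1}{242424} - 394 = - \frac{95515057}{242424}$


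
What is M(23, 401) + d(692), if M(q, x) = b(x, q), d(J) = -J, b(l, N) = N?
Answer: -669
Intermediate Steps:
M(q, x) = q
M(23, 401) + d(692) = 23 - 1*692 = 23 - 692 = -669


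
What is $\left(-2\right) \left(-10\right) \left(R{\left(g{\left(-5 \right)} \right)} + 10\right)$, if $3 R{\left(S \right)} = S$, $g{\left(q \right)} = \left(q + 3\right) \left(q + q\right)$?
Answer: $\frac{1000}{3} \approx 333.33$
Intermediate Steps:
$g{\left(q \right)} = 2 q \left(3 + q\right)$ ($g{\left(q \right)} = \left(3 + q\right) 2 q = 2 q \left(3 + q\right)$)
$R{\left(S \right)} = \frac{S}{3}$
$\left(-2\right) \left(-10\right) \left(R{\left(g{\left(-5 \right)} \right)} + 10\right) = \left(-2\right) \left(-10\right) \left(\frac{2 \left(-5\right) \left(3 - 5\right)}{3} + 10\right) = 20 \left(\frac{2 \left(-5\right) \left(-2\right)}{3} + 10\right) = 20 \left(\frac{1}{3} \cdot 20 + 10\right) = 20 \left(\frac{20}{3} + 10\right) = 20 \cdot \frac{50}{3} = \frac{1000}{3}$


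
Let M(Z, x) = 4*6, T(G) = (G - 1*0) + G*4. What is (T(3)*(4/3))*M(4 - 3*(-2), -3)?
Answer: 480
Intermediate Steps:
T(G) = 5*G (T(G) = (G + 0) + 4*G = G + 4*G = 5*G)
M(Z, x) = 24
(T(3)*(4/3))*M(4 - 3*(-2), -3) = ((5*3)*(4/3))*24 = (15*(4*(⅓)))*24 = (15*(4/3))*24 = 20*24 = 480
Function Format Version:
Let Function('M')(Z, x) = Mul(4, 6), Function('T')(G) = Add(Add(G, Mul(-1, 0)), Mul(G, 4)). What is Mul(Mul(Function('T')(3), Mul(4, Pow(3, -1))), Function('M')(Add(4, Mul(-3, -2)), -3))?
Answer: 480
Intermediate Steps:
Function('T')(G) = Mul(5, G) (Function('T')(G) = Add(Add(G, 0), Mul(4, G)) = Add(G, Mul(4, G)) = Mul(5, G))
Function('M')(Z, x) = 24
Mul(Mul(Function('T')(3), Mul(4, Pow(3, -1))), Function('M')(Add(4, Mul(-3, -2)), -3)) = Mul(Mul(Mul(5, 3), Mul(4, Pow(3, -1))), 24) = Mul(Mul(15, Mul(4, Rational(1, 3))), 24) = Mul(Mul(15, Rational(4, 3)), 24) = Mul(20, 24) = 480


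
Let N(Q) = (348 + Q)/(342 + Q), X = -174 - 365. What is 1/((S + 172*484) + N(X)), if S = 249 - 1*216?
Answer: 197/16406548 ≈ 1.2007e-5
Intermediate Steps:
X = -539
S = 33 (S = 249 - 216 = 33)
N(Q) = (348 + Q)/(342 + Q)
1/((S + 172*484) + N(X)) = 1/((33 + 172*484) + (348 - 539)/(342 - 539)) = 1/((33 + 83248) - 191/(-197)) = 1/(83281 - 1/197*(-191)) = 1/(83281 + 191/197) = 1/(16406548/197) = 197/16406548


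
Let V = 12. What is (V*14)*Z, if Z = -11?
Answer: -1848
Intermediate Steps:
(V*14)*Z = (12*14)*(-11) = 168*(-11) = -1848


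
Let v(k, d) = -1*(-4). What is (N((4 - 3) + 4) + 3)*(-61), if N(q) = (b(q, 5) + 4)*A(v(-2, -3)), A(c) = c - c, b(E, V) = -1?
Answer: -183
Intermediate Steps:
v(k, d) = 4
A(c) = 0
N(q) = 0 (N(q) = (-1 + 4)*0 = 3*0 = 0)
(N((4 - 3) + 4) + 3)*(-61) = (0 + 3)*(-61) = 3*(-61) = -183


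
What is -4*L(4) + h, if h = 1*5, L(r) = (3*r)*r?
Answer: -187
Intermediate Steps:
L(r) = 3*r²
h = 5
-4*L(4) + h = -12*4² + 5 = -12*16 + 5 = -4*48 + 5 = -192 + 5 = -187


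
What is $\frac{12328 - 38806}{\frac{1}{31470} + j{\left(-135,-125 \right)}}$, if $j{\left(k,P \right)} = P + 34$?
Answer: $\frac{833262660}{2863769} \approx 290.97$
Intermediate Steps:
$j{\left(k,P \right)} = 34 + P$
$\frac{12328 - 38806}{\frac{1}{31470} + j{\left(-135,-125 \right)}} = \frac{12328 - 38806}{\frac{1}{31470} + \left(34 - 125\right)} = - \frac{26478}{\frac{1}{31470} - 91} = - \frac{26478}{- \frac{2863769}{31470}} = \left(-26478\right) \left(- \frac{31470}{2863769}\right) = \frac{833262660}{2863769}$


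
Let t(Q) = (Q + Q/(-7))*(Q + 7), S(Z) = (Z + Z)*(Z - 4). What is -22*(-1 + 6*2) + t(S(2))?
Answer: -1646/7 ≈ -235.14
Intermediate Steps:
S(Z) = 2*Z*(-4 + Z) (S(Z) = (2*Z)*(-4 + Z) = 2*Z*(-4 + Z))
t(Q) = 6*Q*(7 + Q)/7 (t(Q) = (Q + Q*(-⅐))*(7 + Q) = (Q - Q/7)*(7 + Q) = (6*Q/7)*(7 + Q) = 6*Q*(7 + Q)/7)
-22*(-1 + 6*2) + t(S(2)) = -22*(-1 + 6*2) + 6*(2*2*(-4 + 2))*(7 + 2*2*(-4 + 2))/7 = -22*(-1 + 12) + 6*(2*2*(-2))*(7 + 2*2*(-2))/7 = -22*11 + (6/7)*(-8)*(7 - 8) = -242 + (6/7)*(-8)*(-1) = -242 + 48/7 = -1646/7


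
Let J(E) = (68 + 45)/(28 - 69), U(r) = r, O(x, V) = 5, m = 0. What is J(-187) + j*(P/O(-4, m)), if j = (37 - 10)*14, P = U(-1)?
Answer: -16063/205 ≈ -78.356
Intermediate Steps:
P = -1
j = 378 (j = 27*14 = 378)
J(E) = -113/41 (J(E) = 113/(-41) = 113*(-1/41) = -113/41)
J(-187) + j*(P/O(-4, m)) = -113/41 + 378*(-1/5) = -113/41 - 378/5 = -16063/205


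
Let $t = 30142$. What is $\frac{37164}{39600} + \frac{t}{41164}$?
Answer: $\frac{56738377}{33960300} \approx 1.6707$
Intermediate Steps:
$\frac{37164}{39600} + \frac{t}{41164} = \frac{37164}{39600} + \frac{30142}{41164} = 37164 \cdot \frac{1}{39600} + 30142 \cdot \frac{1}{41164} = \frac{3097}{3300} + \frac{15071}{20582} = \frac{56738377}{33960300}$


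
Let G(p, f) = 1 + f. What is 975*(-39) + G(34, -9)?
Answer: -38033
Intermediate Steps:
975*(-39) + G(34, -9) = 975*(-39) + (1 - 9) = -38025 - 8 = -38033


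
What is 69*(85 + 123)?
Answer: 14352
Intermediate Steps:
69*(85 + 123) = 69*208 = 14352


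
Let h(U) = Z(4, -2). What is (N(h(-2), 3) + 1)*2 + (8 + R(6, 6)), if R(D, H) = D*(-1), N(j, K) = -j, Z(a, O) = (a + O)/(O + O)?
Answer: 5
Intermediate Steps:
Z(a, O) = (O + a)/(2*O) (Z(a, O) = (O + a)/((2*O)) = (O + a)*(1/(2*O)) = (O + a)/(2*O))
h(U) = -½ (h(U) = (½)*(-2 + 4)/(-2) = (½)*(-½)*2 = -½)
R(D, H) = -D
(N(h(-2), 3) + 1)*2 + (8 + R(6, 6)) = (-1*(-½) + 1)*2 + (8 - 1*6) = (½ + 1)*2 + (8 - 6) = (3/2)*2 + 2 = 3 + 2 = 5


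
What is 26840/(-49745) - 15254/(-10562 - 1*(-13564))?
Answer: -83938391/14933449 ≈ -5.6208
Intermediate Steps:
26840/(-49745) - 15254/(-10562 - 1*(-13564)) = 26840*(-1/49745) - 15254/(-10562 + 13564) = -5368/9949 - 15254/3002 = -5368/9949 - 15254*1/3002 = -5368/9949 - 7627/1501 = -83938391/14933449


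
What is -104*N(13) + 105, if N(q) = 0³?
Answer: 105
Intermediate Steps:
N(q) = 0
-104*N(13) + 105 = -104*0 + 105 = 0 + 105 = 105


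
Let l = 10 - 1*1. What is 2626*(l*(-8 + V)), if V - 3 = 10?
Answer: 118170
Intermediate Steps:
V = 13 (V = 3 + 10 = 13)
l = 9 (l = 10 - 1 = 9)
2626*(l*(-8 + V)) = 2626*(9*(-8 + 13)) = 2626*(9*5) = 2626*45 = 118170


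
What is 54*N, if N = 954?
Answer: 51516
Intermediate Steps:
54*N = 54*954 = 51516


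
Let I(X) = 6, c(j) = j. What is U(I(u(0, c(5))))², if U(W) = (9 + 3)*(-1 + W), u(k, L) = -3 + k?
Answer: 3600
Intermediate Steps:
U(W) = -12 + 12*W (U(W) = 12*(-1 + W) = -12 + 12*W)
U(I(u(0, c(5))))² = (-12 + 12*6)² = (-12 + 72)² = 60² = 3600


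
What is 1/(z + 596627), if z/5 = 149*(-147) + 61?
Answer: 1/487417 ≈ 2.0516e-6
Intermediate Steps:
z = -109210 (z = 5*(149*(-147) + 61) = 5*(-21903 + 61) = 5*(-21842) = -109210)
1/(z + 596627) = 1/(-109210 + 596627) = 1/487417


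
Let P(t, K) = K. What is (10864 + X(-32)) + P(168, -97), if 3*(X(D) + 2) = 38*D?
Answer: 31079/3 ≈ 10360.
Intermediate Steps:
X(D) = -2 + 38*D/3 (X(D) = -2 + (38*D)/3 = -2 + 38*D/3)
(10864 + X(-32)) + P(168, -97) = (10864 + (-2 + (38/3)*(-32))) - 97 = (10864 + (-2 - 1216/3)) - 97 = (10864 - 1222/3) - 97 = 31370/3 - 97 = 31079/3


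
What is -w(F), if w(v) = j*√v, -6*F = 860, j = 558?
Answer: -186*I*√1290 ≈ -6680.5*I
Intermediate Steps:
F = -430/3 (F = -⅙*860 = -430/3 ≈ -143.33)
w(v) = 558*√v
-w(F) = -558*√(-430/3) = -558*I*√1290/3 = -186*I*√1290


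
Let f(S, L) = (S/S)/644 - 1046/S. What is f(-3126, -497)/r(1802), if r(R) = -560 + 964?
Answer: 338375/406655088 ≈ 0.00083209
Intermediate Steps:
r(R) = 404
f(S, L) = 1/644 - 1046/S (f(S, L) = 1*(1/644) - 1046/S = 1/644 - 1046/S)
f(-3126, -497)/r(1802) = ((1/644)*(-673624 - 3126)/(-3126))/404 = ((1/644)*(-1/3126)*(-676750))*(1/404) = (338375/1006572)*(1/404) = 338375/406655088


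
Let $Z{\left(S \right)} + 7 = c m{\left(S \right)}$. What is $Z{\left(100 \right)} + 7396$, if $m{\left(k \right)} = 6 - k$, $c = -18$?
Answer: $9081$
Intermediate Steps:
$Z{\left(S \right)} = -115 + 18 S$ ($Z{\left(S \right)} = -7 - 18 \left(6 - S\right) = -7 + \left(-108 + 18 S\right) = -115 + 18 S$)
$Z{\left(100 \right)} + 7396 = \left(-115 + 18 \cdot 100\right) + 7396 = \left(-115 + 1800\right) + 7396 = 1685 + 7396 = 9081$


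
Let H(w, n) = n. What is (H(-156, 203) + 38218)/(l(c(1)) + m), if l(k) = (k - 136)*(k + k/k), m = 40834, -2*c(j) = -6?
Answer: 4269/4478 ≈ 0.95333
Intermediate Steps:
c(j) = 3 (c(j) = -1/2*(-6) = 3)
l(k) = (1 + k)*(-136 + k) (l(k) = (-136 + k)*(k + 1) = (-136 + k)*(1 + k) = (1 + k)*(-136 + k))
(H(-156, 203) + 38218)/(l(c(1)) + m) = (203 + 38218)/((-136 + 3**2 - 135*3) + 40834) = 38421/((-136 + 9 - 405) + 40834) = 38421/(-532 + 40834) = 38421/40302 = 38421*(1/40302) = 4269/4478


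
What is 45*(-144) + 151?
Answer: -6329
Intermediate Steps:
45*(-144) + 151 = -6480 + 151 = -6329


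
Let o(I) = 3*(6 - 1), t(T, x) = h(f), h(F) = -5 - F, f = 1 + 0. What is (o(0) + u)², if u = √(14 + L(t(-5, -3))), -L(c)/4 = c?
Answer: (15 + √38)² ≈ 447.93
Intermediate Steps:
f = 1
t(T, x) = -6 (t(T, x) = -5 - 1*1 = -5 - 1 = -6)
L(c) = -4*c
u = √38 (u = √(14 - 4*(-6)) = √(14 + 24) = √38 ≈ 6.1644)
o(I) = 15 (o(I) = 3*5 = 15)
(o(0) + u)² = (15 + √38)²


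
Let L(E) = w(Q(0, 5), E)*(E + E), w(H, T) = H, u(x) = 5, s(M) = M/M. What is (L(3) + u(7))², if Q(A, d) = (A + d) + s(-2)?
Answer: 1681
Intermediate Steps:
s(M) = 1
Q(A, d) = 1 + A + d (Q(A, d) = (A + d) + 1 = 1 + A + d)
L(E) = 12*E (L(E) = (1 + 0 + 5)*(E + E) = 6*(2*E) = 12*E)
(L(3) + u(7))² = (12*3 + 5)² = (36 + 5)² = 41² = 1681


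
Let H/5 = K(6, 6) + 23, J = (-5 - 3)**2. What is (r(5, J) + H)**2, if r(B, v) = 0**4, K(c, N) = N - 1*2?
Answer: 18225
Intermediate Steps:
J = 64 (J = (-8)**2 = 64)
K(c, N) = -2 + N (K(c, N) = N - 2 = -2 + N)
H = 135 (H = 5*((-2 + 6) + 23) = 5*(4 + 23) = 5*27 = 135)
r(B, v) = 0
(r(5, J) + H)**2 = (0 + 135)**2 = 135**2 = 18225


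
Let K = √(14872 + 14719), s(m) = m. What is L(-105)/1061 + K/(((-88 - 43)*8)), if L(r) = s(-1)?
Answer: -1/1061 - √29591/1048 ≈ -0.16508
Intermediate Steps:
L(r) = -1
K = √29591 ≈ 172.02
L(-105)/1061 + K/(((-88 - 43)*8)) = -1/1061 + √29591/(((-88 - 43)*8)) = -1*1/1061 + √29591/((-131*8)) = -1/1061 + √29591/(-1048) = -1/1061 + √29591*(-1/1048) = -1/1061 - √29591/1048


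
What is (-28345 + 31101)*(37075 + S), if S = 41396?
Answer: 216266076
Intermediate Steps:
(-28345 + 31101)*(37075 + S) = (-28345 + 31101)*(37075 + 41396) = 2756*78471 = 216266076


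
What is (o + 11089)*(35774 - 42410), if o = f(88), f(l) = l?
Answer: -74170572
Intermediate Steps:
o = 88
(o + 11089)*(35774 - 42410) = (88 + 11089)*(35774 - 42410) = 11177*(-6636) = -74170572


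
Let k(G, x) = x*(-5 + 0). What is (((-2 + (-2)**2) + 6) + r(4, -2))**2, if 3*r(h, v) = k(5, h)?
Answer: 16/9 ≈ 1.7778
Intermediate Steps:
k(G, x) = -5*x (k(G, x) = x*(-5) = -5*x)
r(h, v) = -5*h/3 (r(h, v) = (-5*h)/3 = -5*h/3)
(((-2 + (-2)**2) + 6) + r(4, -2))**2 = (((-2 + (-2)**2) + 6) - 5/3*4)**2 = (((-2 + 4) + 6) - 20/3)**2 = ((2 + 6) - 20/3)**2 = (8 - 20/3)**2 = (4/3)**2 = 16/9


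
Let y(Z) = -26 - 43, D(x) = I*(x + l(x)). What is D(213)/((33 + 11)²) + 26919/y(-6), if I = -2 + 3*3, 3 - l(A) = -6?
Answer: -8667993/22264 ≈ -389.33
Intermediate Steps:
l(A) = 9 (l(A) = 3 - 1*(-6) = 3 + 6 = 9)
I = 7 (I = -2 + 9 = 7)
D(x) = 63 + 7*x (D(x) = 7*(x + 9) = 7*(9 + x) = 63 + 7*x)
y(Z) = -69
D(213)/((33 + 11)²) + 26919/y(-6) = (63 + 7*213)/((33 + 11)²) + 26919/(-69) = (63 + 1491)/(44²) + 26919*(-1/69) = 1554/1936 - 8973/23 = 1554*(1/1936) - 8973/23 = 777/968 - 8973/23 = -8667993/22264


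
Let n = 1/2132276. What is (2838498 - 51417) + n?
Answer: 5942825926357/2132276 ≈ 2.7871e+6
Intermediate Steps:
n = 1/2132276 ≈ 4.6898e-7
(2838498 - 51417) + n = (2838498 - 51417) + 1/2132276 = 2787081 + 1/2132276 = 5942825926357/2132276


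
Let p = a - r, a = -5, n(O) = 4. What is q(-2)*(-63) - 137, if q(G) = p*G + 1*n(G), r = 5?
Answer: -1649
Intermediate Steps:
p = -10 (p = -5 - 1*5 = -5 - 5 = -10)
q(G) = 4 - 10*G (q(G) = -10*G + 1*4 = -10*G + 4 = 4 - 10*G)
q(-2)*(-63) - 137 = (4 - 10*(-2))*(-63) - 137 = (4 + 20)*(-63) - 137 = 24*(-63) - 137 = -1512 - 137 = -1649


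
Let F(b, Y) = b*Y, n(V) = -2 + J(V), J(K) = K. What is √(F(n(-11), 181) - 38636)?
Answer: I*√40989 ≈ 202.46*I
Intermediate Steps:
n(V) = -2 + V
F(b, Y) = Y*b
√(F(n(-11), 181) - 38636) = √(181*(-2 - 11) - 38636) = √(181*(-13) - 38636) = √(-2353 - 38636) = √(-40989) = I*√40989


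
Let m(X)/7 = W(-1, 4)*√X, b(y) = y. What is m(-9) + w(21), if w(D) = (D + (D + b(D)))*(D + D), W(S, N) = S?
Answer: 2646 - 21*I ≈ 2646.0 - 21.0*I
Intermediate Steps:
m(X) = -7*√X (m(X) = 7*(-√X) = -7*√X)
w(D) = 6*D² (w(D) = (D + (D + D))*(D + D) = (D + 2*D)*(2*D) = (3*D)*(2*D) = 6*D²)
m(-9) + w(21) = -21*I + 6*21² = -21*I + 6*441 = -21*I + 2646 = 2646 - 21*I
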